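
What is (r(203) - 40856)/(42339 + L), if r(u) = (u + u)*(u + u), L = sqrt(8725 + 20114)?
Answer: 874864870/298760347 - 61990*sqrt(28839)/896281041 ≈ 2.9166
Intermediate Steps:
L = sqrt(28839) ≈ 169.82
r(u) = 4*u**2 (r(u) = (2*u)*(2*u) = 4*u**2)
(r(203) - 40856)/(42339 + L) = (4*203**2 - 40856)/(42339 + sqrt(28839)) = (4*41209 - 40856)/(42339 + sqrt(28839)) = (164836 - 40856)/(42339 + sqrt(28839)) = 123980/(42339 + sqrt(28839))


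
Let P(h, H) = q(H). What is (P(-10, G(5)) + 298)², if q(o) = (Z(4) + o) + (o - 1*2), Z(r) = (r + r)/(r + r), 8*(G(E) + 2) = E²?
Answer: 1432809/16 ≈ 89551.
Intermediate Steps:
G(E) = -2 + E²/8
Z(r) = 1 (Z(r) = (2*r)/((2*r)) = (2*r)*(1/(2*r)) = 1)
q(o) = -1 + 2*o (q(o) = (1 + o) + (o - 1*2) = (1 + o) + (o - 2) = (1 + o) + (-2 + o) = -1 + 2*o)
P(h, H) = -1 + 2*H
(P(-10, G(5)) + 298)² = ((-1 + 2*(-2 + (⅛)*5²)) + 298)² = ((-1 + 2*(-2 + (⅛)*25)) + 298)² = ((-1 + 2*(-2 + 25/8)) + 298)² = ((-1 + 2*(9/8)) + 298)² = ((-1 + 9/4) + 298)² = (5/4 + 298)² = (1197/4)² = 1432809/16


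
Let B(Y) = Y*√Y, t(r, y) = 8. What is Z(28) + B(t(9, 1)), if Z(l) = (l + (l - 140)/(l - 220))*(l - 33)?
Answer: -1715/12 + 16*√2 ≈ -120.29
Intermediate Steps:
B(Y) = Y^(3/2)
Z(l) = (-33 + l)*(l + (-140 + l)/(-220 + l)) (Z(l) = (l + (-140 + l)/(-220 + l))*(-33 + l) = (-33 + l)*(l + (-140 + l)/(-220 + l)))
Z(28) + B(t(9, 1)) = (4620 + 28³ - 252*28² + 7087*28)/(-220 + 28) + 8^(3/2) = (4620 + 21952 - 252*784 + 198436)/(-192) + 16*√2 = -(4620 + 21952 - 197568 + 198436)/192 + 16*√2 = -1/192*27440 + 16*√2 = -1715/12 + 16*√2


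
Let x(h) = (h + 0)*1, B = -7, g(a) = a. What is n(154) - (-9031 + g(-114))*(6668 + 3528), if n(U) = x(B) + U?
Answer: 93242567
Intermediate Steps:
x(h) = h (x(h) = h*1 = h)
n(U) = -7 + U
n(154) - (-9031 + g(-114))*(6668 + 3528) = (-7 + 154) - (-9031 - 114)*(6668 + 3528) = 147 - (-9145)*10196 = 147 - 1*(-93242420) = 147 + 93242420 = 93242567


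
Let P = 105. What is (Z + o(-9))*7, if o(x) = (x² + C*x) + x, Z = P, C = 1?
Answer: 1176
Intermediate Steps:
Z = 105
o(x) = x² + 2*x (o(x) = (x² + 1*x) + x = (x² + x) + x = (x + x²) + x = x² + 2*x)
(Z + o(-9))*7 = (105 - 9*(2 - 9))*7 = (105 - 9*(-7))*7 = (105 + 63)*7 = 168*7 = 1176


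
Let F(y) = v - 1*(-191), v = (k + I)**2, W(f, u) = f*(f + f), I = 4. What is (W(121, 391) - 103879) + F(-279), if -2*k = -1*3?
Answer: -297503/4 ≈ -74376.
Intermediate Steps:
k = 3/2 (k = -(-1)*3/2 = -1/2*(-3) = 3/2 ≈ 1.5000)
W(f, u) = 2*f**2 (W(f, u) = f*(2*f) = 2*f**2)
v = 121/4 (v = (3/2 + 4)**2 = (11/2)**2 = 121/4 ≈ 30.250)
F(y) = 885/4 (F(y) = 121/4 - 1*(-191) = 121/4 + 191 = 885/4)
(W(121, 391) - 103879) + F(-279) = (2*121**2 - 103879) + 885/4 = (2*14641 - 103879) + 885/4 = (29282 - 103879) + 885/4 = -74597 + 885/4 = -297503/4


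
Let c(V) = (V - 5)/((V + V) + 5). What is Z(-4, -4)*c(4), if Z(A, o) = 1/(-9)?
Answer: 1/117 ≈ 0.0085470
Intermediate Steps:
Z(A, o) = -⅑
c(V) = (-5 + V)/(5 + 2*V) (c(V) = (-5 + V)/(2*V + 5) = (-5 + V)/(5 + 2*V))
Z(-4, -4)*c(4) = -(-5 + 4)/(9*(5 + 2*4)) = -(-1)/(9*(5 + 8)) = -(-1)/(9*13) = -(-1)/117 = -⅑*(-1/13) = 1/117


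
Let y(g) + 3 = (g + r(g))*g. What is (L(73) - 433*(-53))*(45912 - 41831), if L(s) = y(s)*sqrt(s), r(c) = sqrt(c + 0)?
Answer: 115402518 + 21735406*sqrt(73) ≈ 3.0111e+8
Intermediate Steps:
r(c) = sqrt(c)
y(g) = -3 + g*(g + sqrt(g)) (y(g) = -3 + (g + sqrt(g))*g = -3 + g*(g + sqrt(g)))
L(s) = sqrt(s)*(-3 + s**2 + s**(3/2)) (L(s) = (-3 + s**2 + s**(3/2))*sqrt(s) = sqrt(s)*(-3 + s**2 + s**(3/2)))
(L(73) - 433*(-53))*(45912 - 41831) = (sqrt(73)*(-3 + 73**2 + 73**(3/2)) - 433*(-53))*(45912 - 41831) = (sqrt(73)*(-3 + 5329 + 73*sqrt(73)) + 22949)*4081 = (sqrt(73)*(5326 + 73*sqrt(73)) + 22949)*4081 = (22949 + sqrt(73)*(5326 + 73*sqrt(73)))*4081 = 93654869 + 4081*sqrt(73)*(5326 + 73*sqrt(73))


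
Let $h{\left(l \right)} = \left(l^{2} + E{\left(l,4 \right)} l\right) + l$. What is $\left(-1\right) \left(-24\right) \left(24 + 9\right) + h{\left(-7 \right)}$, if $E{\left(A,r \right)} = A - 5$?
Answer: $918$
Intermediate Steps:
$E{\left(A,r \right)} = -5 + A$
$h{\left(l \right)} = l + l^{2} + l \left(-5 + l\right)$ ($h{\left(l \right)} = \left(l^{2} + \left(-5 + l\right) l\right) + l = \left(l^{2} + l \left(-5 + l\right)\right) + l = l + l^{2} + l \left(-5 + l\right)$)
$\left(-1\right) \left(-24\right) \left(24 + 9\right) + h{\left(-7 \right)} = \left(-1\right) \left(-24\right) \left(24 + 9\right) + 2 \left(-7\right) \left(-2 - 7\right) = 24 \cdot 33 + 2 \left(-7\right) \left(-9\right) = 792 + 126 = 918$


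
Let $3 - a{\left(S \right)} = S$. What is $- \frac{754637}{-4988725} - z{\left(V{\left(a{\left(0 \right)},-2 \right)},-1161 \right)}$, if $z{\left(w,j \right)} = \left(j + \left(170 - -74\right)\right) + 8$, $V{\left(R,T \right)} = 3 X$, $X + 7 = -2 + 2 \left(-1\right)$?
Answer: $\frac{4535505662}{4988725} \approx 909.15$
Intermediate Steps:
$a{\left(S \right)} = 3 - S$
$X = -11$ ($X = -7 + \left(-2 + 2 \left(-1\right)\right) = -7 - 4 = -11$)
$V{\left(R,T \right)} = -33$ ($V{\left(R,T \right)} = 3 \left(-11\right) = -33$)
$z{\left(w,j \right)} = 252 + j$ ($z{\left(w,j \right)} = \left(j + \left(170 + 74\right)\right) + 8 = \left(j + 244\right) + 8 = \left(244 + j\right) + 8 = 252 + j$)
$- \frac{754637}{-4988725} - z{\left(V{\left(a{\left(0 \right)},-2 \right)},-1161 \right)} = - \frac{754637}{-4988725} - \left(252 - 1161\right) = \left(-754637\right) \left(- \frac{1}{4988725}\right) - -909 = \frac{754637}{4988725} + 909 = \frac{4535505662}{4988725}$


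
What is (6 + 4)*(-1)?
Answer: -10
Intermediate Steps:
(6 + 4)*(-1) = 10*(-1) = -10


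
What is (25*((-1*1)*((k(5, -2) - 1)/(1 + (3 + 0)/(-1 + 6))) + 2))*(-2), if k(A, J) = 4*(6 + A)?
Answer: 4975/4 ≈ 1243.8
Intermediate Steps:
k(A, J) = 24 + 4*A
(25*((-1*1)*((k(5, -2) - 1)/(1 + (3 + 0)/(-1 + 6))) + 2))*(-2) = (25*((-1*1)*(((24 + 4*5) - 1)/(1 + (3 + 0)/(-1 + 6))) + 2))*(-2) = (25*(-((24 + 20) - 1)/(1 + 3/5) + 2))*(-2) = (25*(-(44 - 1)/(1 + 3*(1/5)) + 2))*(-2) = (25*(-43/(1 + 3/5) + 2))*(-2) = (25*(-43/8/5 + 2))*(-2) = (25*(-43*5/8 + 2))*(-2) = (25*(-1*215/8 + 2))*(-2) = (25*(-215/8 + 2))*(-2) = (25*(-199/8))*(-2) = -4975/8*(-2) = 4975/4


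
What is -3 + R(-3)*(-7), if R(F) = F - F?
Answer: -3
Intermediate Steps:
R(F) = 0
-3 + R(-3)*(-7) = -3 + 0*(-7) = -3 + 0 = -3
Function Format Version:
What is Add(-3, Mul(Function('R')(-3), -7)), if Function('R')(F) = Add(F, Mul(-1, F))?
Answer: -3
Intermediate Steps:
Function('R')(F) = 0
Add(-3, Mul(Function('R')(-3), -7)) = Add(-3, Mul(0, -7)) = Add(-3, 0) = -3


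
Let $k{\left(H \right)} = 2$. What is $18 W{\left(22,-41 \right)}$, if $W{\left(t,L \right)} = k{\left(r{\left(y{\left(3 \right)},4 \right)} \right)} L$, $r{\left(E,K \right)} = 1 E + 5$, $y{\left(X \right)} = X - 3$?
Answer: $-1476$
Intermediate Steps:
$y{\left(X \right)} = -3 + X$
$r{\left(E,K \right)} = 5 + E$ ($r{\left(E,K \right)} = E + 5 = 5 + E$)
$W{\left(t,L \right)} = 2 L$
$18 W{\left(22,-41 \right)} = 18 \cdot 2 \left(-41\right) = 18 \left(-82\right) = -1476$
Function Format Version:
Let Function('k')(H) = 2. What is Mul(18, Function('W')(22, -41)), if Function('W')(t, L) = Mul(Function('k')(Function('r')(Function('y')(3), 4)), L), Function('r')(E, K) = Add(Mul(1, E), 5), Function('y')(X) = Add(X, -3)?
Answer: -1476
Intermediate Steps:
Function('y')(X) = Add(-3, X)
Function('r')(E, K) = Add(5, E) (Function('r')(E, K) = Add(E, 5) = Add(5, E))
Function('W')(t, L) = Mul(2, L)
Mul(18, Function('W')(22, -41)) = Mul(18, Mul(2, -41)) = Mul(18, -82) = -1476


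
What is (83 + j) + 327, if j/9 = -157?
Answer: -1003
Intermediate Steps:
j = -1413 (j = 9*(-157) = -1413)
(83 + j) + 327 = (83 - 1413) + 327 = -1330 + 327 = -1003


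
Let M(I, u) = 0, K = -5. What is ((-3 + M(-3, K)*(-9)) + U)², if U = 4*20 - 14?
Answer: 3969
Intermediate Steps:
U = 66 (U = 80 - 14 = 66)
((-3 + M(-3, K)*(-9)) + U)² = ((-3 + 0*(-9)) + 66)² = ((-3 + 0) + 66)² = (-3 + 66)² = 63² = 3969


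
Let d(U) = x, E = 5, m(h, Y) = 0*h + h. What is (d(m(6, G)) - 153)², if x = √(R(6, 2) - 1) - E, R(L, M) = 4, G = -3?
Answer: (158 - √3)² ≈ 24420.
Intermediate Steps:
m(h, Y) = h (m(h, Y) = 0 + h = h)
x = -5 + √3 (x = √(4 - 1) - 1*5 = √3 - 5 = -5 + √3 ≈ -3.2679)
d(U) = -5 + √3
(d(m(6, G)) - 153)² = ((-5 + √3) - 153)² = (-158 + √3)²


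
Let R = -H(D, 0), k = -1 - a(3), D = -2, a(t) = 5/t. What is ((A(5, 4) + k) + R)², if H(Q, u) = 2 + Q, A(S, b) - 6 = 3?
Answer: 361/9 ≈ 40.111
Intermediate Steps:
A(S, b) = 9 (A(S, b) = 6 + 3 = 9)
k = -8/3 (k = -1 - 5/3 = -8/3 ≈ -2.6667)
R = 0 (R = -(2 - 2) = -1*0 = 0)
((A(5, 4) + k) + R)² = ((9 - 8/3) + 0)² = (19/3 + 0)² = (19/3)² = 361/9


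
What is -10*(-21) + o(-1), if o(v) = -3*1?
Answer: 207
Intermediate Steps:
o(v) = -3
-10*(-21) + o(-1) = -10*(-21) - 3 = 210 - 3 = 207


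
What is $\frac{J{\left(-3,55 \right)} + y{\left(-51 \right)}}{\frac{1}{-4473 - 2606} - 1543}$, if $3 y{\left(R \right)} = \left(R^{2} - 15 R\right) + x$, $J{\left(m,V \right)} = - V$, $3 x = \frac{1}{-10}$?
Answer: $- \frac{679789291}{983060820} \approx -0.6915$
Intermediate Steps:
$x = - \frac{1}{30}$ ($x = \frac{1}{3 \left(-10\right)} = \frac{1}{3} \left(- \frac{1}{10}\right) = - \frac{1}{30} \approx -0.033333$)
$y{\left(R \right)} = - \frac{1}{90} - 5 R + \frac{R^{2}}{3}$ ($y{\left(R \right)} = \frac{\left(R^{2} - 15 R\right) - \frac{1}{30}}{3} = \frac{- \frac{1}{30} + R^{2} - 15 R}{3} = - \frac{1}{90} - 5 R + \frac{R^{2}}{3}$)
$\frac{J{\left(-3,55 \right)} + y{\left(-51 \right)}}{\frac{1}{-4473 - 2606} - 1543} = \frac{\left(-1\right) 55 - \left(- \frac{22949}{90} - 867\right)}{\frac{1}{-4473 - 2606} - 1543} = \frac{-55 + \left(- \frac{1}{90} + 255 + \frac{1}{3} \cdot 2601\right)}{\frac{1}{-7079} - 1543} = \frac{-55 + \left(- \frac{1}{90} + 255 + 867\right)}{- \frac{1}{7079} - 1543} = \frac{-55 + \frac{100979}{90}}{- \frac{10922898}{7079}} = \frac{96029}{90} \left(- \frac{7079}{10922898}\right) = - \frac{679789291}{983060820}$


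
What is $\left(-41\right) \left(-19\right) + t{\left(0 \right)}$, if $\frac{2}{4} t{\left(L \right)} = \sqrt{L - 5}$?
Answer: $779 + 2 i \sqrt{5} \approx 779.0 + 4.4721 i$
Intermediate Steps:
$t{\left(L \right)} = 2 \sqrt{-5 + L}$ ($t{\left(L \right)} = 2 \sqrt{L - 5} = 2 \sqrt{-5 + L}$)
$\left(-41\right) \left(-19\right) + t{\left(0 \right)} = \left(-41\right) \left(-19\right) + 2 \sqrt{-5 + 0} = 779 + 2 \sqrt{-5} = 779 + 2 i \sqrt{5}$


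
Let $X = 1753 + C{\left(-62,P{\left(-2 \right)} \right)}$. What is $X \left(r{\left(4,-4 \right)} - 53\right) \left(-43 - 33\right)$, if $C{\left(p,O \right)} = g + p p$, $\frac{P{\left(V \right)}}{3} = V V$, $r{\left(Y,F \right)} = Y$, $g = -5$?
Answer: $20824608$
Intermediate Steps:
$P{\left(V \right)} = 3 V^{2}$ ($P{\left(V \right)} = 3 V V = 3 V^{2}$)
$C{\left(p,O \right)} = -5 + p^{2}$ ($C{\left(p,O \right)} = -5 + p p = -5 + p^{2}$)
$X = 5592$ ($X = 1753 - \left(5 - \left(-62\right)^{2}\right) = 1753 + \left(-5 + 3844\right) = 1753 + 3839 = 5592$)
$X \left(r{\left(4,-4 \right)} - 53\right) \left(-43 - 33\right) = 5592 \left(4 - 53\right) \left(-43 - 33\right) = 5592 \left(\left(-49\right) \left(-76\right)\right) = 5592 \cdot 3724 = 20824608$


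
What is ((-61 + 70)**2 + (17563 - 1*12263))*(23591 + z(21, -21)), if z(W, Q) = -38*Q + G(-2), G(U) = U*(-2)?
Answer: 131258733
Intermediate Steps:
G(U) = -2*U
z(W, Q) = 4 - 38*Q (z(W, Q) = -38*Q - 2*(-2) = -38*Q + 4 = 4 - 38*Q)
((-61 + 70)**2 + (17563 - 1*12263))*(23591 + z(21, -21)) = ((-61 + 70)**2 + (17563 - 1*12263))*(23591 + (4 - 38*(-21))) = (9**2 + (17563 - 12263))*(23591 + (4 + 798)) = (81 + 5300)*(23591 + 802) = 5381*24393 = 131258733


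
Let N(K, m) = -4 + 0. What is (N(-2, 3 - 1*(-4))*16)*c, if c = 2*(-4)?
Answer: 512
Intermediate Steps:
N(K, m) = -4
c = -8
(N(-2, 3 - 1*(-4))*16)*c = -4*16*(-8) = -64*(-8) = 512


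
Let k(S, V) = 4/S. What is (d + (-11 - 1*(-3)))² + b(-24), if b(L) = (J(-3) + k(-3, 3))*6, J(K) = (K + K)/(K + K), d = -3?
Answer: 119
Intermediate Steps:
J(K) = 1 (J(K) = (2*K)/((2*K)) = (2*K)*(1/(2*K)) = 1)
b(L) = -2 (b(L) = (1 + 4/(-3))*6 = (1 + 4*(-⅓))*6 = (1 - 4/3)*6 = -⅓*6 = -2)
(d + (-11 - 1*(-3)))² + b(-24) = (-3 + (-11 - 1*(-3)))² - 2 = (-3 + (-11 + 3))² - 2 = (-3 - 8)² - 2 = (-11)² - 2 = 121 - 2 = 119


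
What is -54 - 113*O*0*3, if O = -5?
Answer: -54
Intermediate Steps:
-54 - 113*O*0*3 = -54 - 113*(-5*0)*3 = -54 - 0*3 = -54 - 113*0 = -54 + 0 = -54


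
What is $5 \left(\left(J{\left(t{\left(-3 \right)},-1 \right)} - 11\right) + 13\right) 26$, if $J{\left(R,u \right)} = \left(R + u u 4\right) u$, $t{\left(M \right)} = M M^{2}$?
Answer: $3250$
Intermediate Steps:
$t{\left(M \right)} = M^{3}$
$J{\left(R,u \right)} = u \left(R + 4 u^{2}\right)$ ($J{\left(R,u \right)} = \left(R + u^{2} \cdot 4\right) u = \left(R + 4 u^{2}\right) u = u \left(R + 4 u^{2}\right)$)
$5 \left(\left(J{\left(t{\left(-3 \right)},-1 \right)} - 11\right) + 13\right) 26 = 5 \left(\left(- (\left(-3\right)^{3} + 4 \left(-1\right)^{2}) - 11\right) + 13\right) 26 = 5 \left(\left(- (-27 + 4 \cdot 1) - 11\right) + 13\right) 26 = 5 \left(\left(- (-27 + 4) - 11\right) + 13\right) 26 = 5 \left(\left(\left(-1\right) \left(-23\right) - 11\right) + 13\right) 26 = 5 \left(\left(23 - 11\right) + 13\right) 26 = 5 \left(12 + 13\right) 26 = 5 \cdot 25 \cdot 26 = 125 \cdot 26 = 3250$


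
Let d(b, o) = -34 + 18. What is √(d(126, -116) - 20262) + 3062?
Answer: 3062 + I*√20278 ≈ 3062.0 + 142.4*I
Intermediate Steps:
d(b, o) = -16
√(d(126, -116) - 20262) + 3062 = √(-16 - 20262) + 3062 = √(-20278) + 3062 = I*√20278 + 3062 = 3062 + I*√20278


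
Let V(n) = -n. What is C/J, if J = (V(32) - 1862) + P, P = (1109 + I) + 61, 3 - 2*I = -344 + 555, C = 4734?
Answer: -263/46 ≈ -5.7174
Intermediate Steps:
I = -104 (I = 3/2 - (-344 + 555)/2 = 3/2 - ½*211 = 3/2 - 211/2 = -104)
P = 1066 (P = (1109 - 104) + 61 = 1005 + 61 = 1066)
J = -828 (J = (-1*32 - 1862) + 1066 = (-32 - 1862) + 1066 = -1894 + 1066 = -828)
C/J = 4734/(-828) = 4734*(-1/828) = -263/46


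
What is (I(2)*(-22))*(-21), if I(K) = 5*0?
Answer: 0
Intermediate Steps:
I(K) = 0
(I(2)*(-22))*(-21) = (0*(-22))*(-21) = 0*(-21) = 0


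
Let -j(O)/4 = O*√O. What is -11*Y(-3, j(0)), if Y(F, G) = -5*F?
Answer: -165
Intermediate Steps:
j(O) = -4*O^(3/2) (j(O) = -4*O*√O = -4*O^(3/2))
-11*Y(-3, j(0)) = -(-55)*(-3) = -11*15 = -165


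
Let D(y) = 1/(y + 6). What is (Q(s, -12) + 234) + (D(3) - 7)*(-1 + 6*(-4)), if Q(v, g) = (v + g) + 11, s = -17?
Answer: 3494/9 ≈ 388.22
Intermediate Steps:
D(y) = 1/(6 + y)
Q(v, g) = 11 + g + v (Q(v, g) = (g + v) + 11 = 11 + g + v)
(Q(s, -12) + 234) + (D(3) - 7)*(-1 + 6*(-4)) = ((11 - 12 - 17) + 234) + (1/(6 + 3) - 7)*(-1 + 6*(-4)) = (-18 + 234) + (1/9 - 7)*(-1 - 24) = 216 + (1/9 - 7)*(-25) = 216 - 62/9*(-25) = 216 + 1550/9 = 3494/9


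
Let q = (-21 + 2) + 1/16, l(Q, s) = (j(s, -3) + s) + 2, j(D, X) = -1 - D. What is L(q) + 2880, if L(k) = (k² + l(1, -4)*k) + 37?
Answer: 833713/256 ≈ 3256.7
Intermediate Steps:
l(Q, s) = 1 (l(Q, s) = ((-1 - s) + s) + 2 = -1 + 2 = 1)
q = -303/16 (q = -19 + 1/16 = -303/16 ≈ -18.938)
L(k) = 37 + k + k² (L(k) = (k² + 1*k) + 37 = (k² + k) + 37 = (k + k²) + 37 = 37 + k + k²)
L(q) + 2880 = (37 - 303/16 + (-303/16)²) + 2880 = (37 - 303/16 + 91809/256) + 2880 = 96433/256 + 2880 = 833713/256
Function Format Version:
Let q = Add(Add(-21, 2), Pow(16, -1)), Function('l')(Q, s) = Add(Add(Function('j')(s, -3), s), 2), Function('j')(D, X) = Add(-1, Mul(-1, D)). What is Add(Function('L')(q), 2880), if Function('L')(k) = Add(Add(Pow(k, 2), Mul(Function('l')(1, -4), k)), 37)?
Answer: Rational(833713, 256) ≈ 3256.7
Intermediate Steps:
Function('l')(Q, s) = 1 (Function('l')(Q, s) = Add(Add(Add(-1, Mul(-1, s)), s), 2) = Add(-1, 2) = 1)
q = Rational(-303, 16) (q = Add(-19, Rational(1, 16)) = Rational(-303, 16) ≈ -18.938)
Function('L')(k) = Add(37, k, Pow(k, 2)) (Function('L')(k) = Add(Add(Pow(k, 2), Mul(1, k)), 37) = Add(Add(Pow(k, 2), k), 37) = Add(Add(k, Pow(k, 2)), 37) = Add(37, k, Pow(k, 2)))
Add(Function('L')(q), 2880) = Add(Add(37, Rational(-303, 16), Pow(Rational(-303, 16), 2)), 2880) = Add(Add(37, Rational(-303, 16), Rational(91809, 256)), 2880) = Add(Rational(96433, 256), 2880) = Rational(833713, 256)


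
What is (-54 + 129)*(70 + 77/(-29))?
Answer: 146475/29 ≈ 5050.9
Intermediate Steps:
(-54 + 129)*(70 + 77/(-29)) = 75*(70 + 77*(-1/29)) = 75*(70 - 77/29) = 75*(1953/29) = 146475/29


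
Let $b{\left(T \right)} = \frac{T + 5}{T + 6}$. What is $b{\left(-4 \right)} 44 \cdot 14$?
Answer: $308$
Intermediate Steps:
$b{\left(T \right)} = \frac{5 + T}{6 + T}$
$b{\left(-4 \right)} 44 \cdot 14 = \frac{5 - 4}{6 - 4} \cdot 44 \cdot 14 = \frac{1}{2} \cdot 1 \cdot 44 \cdot 14 = \frac{1}{2} \cdot 44 \cdot 14 = 22 \cdot 14 = 308$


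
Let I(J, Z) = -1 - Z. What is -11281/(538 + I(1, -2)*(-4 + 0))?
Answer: -11281/534 ≈ -21.125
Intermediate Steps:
-11281/(538 + I(1, -2)*(-4 + 0)) = -11281/(538 + (-1 - 1*(-2))*(-4 + 0)) = -11281/(538 + (-1 + 2)*(-4)) = -11281/(538 + 1*(-4)) = -11281/(538 - 4) = -11281/534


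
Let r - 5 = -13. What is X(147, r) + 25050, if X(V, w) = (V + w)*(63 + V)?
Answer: 54240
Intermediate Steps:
r = -8 (r = 5 - 13 = -8)
X(V, w) = (63 + V)*(V + w)
X(147, r) + 25050 = (147² + 63*147 + 63*(-8) + 147*(-8)) + 25050 = (21609 + 9261 - 504 - 1176) + 25050 = 29190 + 25050 = 54240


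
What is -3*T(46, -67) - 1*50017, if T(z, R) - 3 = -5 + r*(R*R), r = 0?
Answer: -50011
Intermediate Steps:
T(z, R) = -2 (T(z, R) = 3 + (-5 + 0*(R*R)) = 3 + (-5 + 0*R**2) = 3 + (-5 + 0) = 3 - 5 = -2)
-3*T(46, -67) - 1*50017 = -3*(-2) - 1*50017 = 6 - 50017 = -50011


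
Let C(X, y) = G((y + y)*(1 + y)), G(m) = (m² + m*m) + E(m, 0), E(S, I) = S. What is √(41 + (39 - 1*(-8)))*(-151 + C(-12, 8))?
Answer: 82930*√22 ≈ 3.8898e+5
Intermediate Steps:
G(m) = m + 2*m² (G(m) = (m² + m*m) + m = (m² + m²) + m = 2*m² + m = m + 2*m²)
C(X, y) = 2*y*(1 + y)*(1 + 4*y*(1 + y)) (C(X, y) = ((y + y)*(1 + y))*(1 + 2*((y + y)*(1 + y))) = ((2*y)*(1 + y))*(1 + 2*((2*y)*(1 + y))) = (2*y*(1 + y))*(1 + 2*(2*y*(1 + y))) = (2*y*(1 + y))*(1 + 4*y*(1 + y)) = 2*y*(1 + y)*(1 + 4*y*(1 + y)))
√(41 + (39 - 1*(-8)))*(-151 + C(-12, 8)) = √(41 + (39 - 1*(-8)))*(-151 + 2*8*(1 + 8)*(1 + 4*8*(1 + 8))) = √(41 + (39 + 8))*(-151 + 2*8*9*(1 + 4*8*9)) = √(41 + 47)*(-151 + 2*8*9*(1 + 288)) = √88*(-151 + 2*8*9*289) = (2*√22)*(-151 + 41616) = (2*√22)*41465 = 82930*√22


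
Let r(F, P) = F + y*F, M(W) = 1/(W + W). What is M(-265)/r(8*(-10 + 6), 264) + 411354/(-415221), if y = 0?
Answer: -2325382873/2347382720 ≈ -0.99063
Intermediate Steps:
M(W) = 1/(2*W)
r(F, P) = F (r(F, P) = F + 0*F = F + 0 = F)
M(-265)/r(8*(-10 + 6), 264) + 411354/(-415221) = ((½)/(-265))/((8*(-10 + 6))) + 411354/(-415221) = ((½)*(-1/265))/((8*(-4))) + 411354*(-1/415221) = -1/530/(-32) - 137118/138407 = -1/530*(-1/32) - 137118/138407 = 1/16960 - 137118/138407 = -2325382873/2347382720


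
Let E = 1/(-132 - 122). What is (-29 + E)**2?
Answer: 54272689/64516 ≈ 841.23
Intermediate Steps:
E = -1/254 (E = 1/(-254) = -1/254 ≈ -0.0039370)
(-29 + E)**2 = (-29 - 1/254)**2 = (-7367/254)**2 = 54272689/64516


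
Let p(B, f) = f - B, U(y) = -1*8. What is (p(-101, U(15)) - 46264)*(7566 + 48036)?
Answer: -2567199942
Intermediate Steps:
U(y) = -8
(p(-101, U(15)) - 46264)*(7566 + 48036) = ((-8 - 1*(-101)) - 46264)*(7566 + 48036) = ((-8 + 101) - 46264)*55602 = (93 - 46264)*55602 = -46171*55602 = -2567199942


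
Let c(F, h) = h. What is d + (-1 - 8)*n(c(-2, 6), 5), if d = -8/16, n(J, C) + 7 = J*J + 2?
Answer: -559/2 ≈ -279.50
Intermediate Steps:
n(J, C) = -5 + J**2 (n(J, C) = -7 + (J*J + 2) = -7 + (J**2 + 2) = -7 + (2 + J**2) = -5 + J**2)
d = -1/2 (d = -8*1/16 = -1/2 ≈ -0.50000)
d + (-1 - 8)*n(c(-2, 6), 5) = -1/2 + (-1 - 8)*(-5 + 6**2) = -1/2 - 9*(-5 + 36) = -1/2 - 9*31 = -1/2 - 279 = -559/2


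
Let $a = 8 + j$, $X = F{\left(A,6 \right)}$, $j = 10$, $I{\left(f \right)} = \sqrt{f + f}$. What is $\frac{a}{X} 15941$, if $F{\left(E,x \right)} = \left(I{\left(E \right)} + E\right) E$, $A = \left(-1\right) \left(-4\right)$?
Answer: $\frac{143469}{4} - \frac{143469 \sqrt{2}}{8} \approx 10505.0$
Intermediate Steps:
$I{\left(f \right)} = \sqrt{2} \sqrt{f}$ ($I{\left(f \right)} = \sqrt{2 f} = \sqrt{2} \sqrt{f}$)
$A = 4$
$F{\left(E,x \right)} = E \left(E + \sqrt{2} \sqrt{E}\right)$ ($F{\left(E,x \right)} = \left(\sqrt{2} \sqrt{E} + E\right) E = \left(E + \sqrt{2} \sqrt{E}\right) E = E \left(E + \sqrt{2} \sqrt{E}\right)$)
$X = 16 + 8 \sqrt{2}$ ($X = 4 \left(4 + \sqrt{2} \sqrt{4}\right) = 4 \left(4 + \sqrt{2} \cdot 2\right) = 4 \left(4 + 2 \sqrt{2}\right) = 16 + 8 \sqrt{2} \approx 27.314$)
$a = 18$ ($a = 8 + 10 = 18$)
$\frac{a}{X} 15941 = \frac{18}{16 + 8 \sqrt{2}} \cdot 15941 = \frac{286938}{16 + 8 \sqrt{2}}$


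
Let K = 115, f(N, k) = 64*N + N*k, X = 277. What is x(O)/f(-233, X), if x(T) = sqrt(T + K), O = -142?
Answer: -3*I*sqrt(3)/79453 ≈ -6.5399e-5*I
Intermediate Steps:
x(T) = sqrt(115 + T) (x(T) = sqrt(T + 115) = sqrt(115 + T))
x(O)/f(-233, X) = sqrt(115 - 142)/((-233*(64 + 277))) = sqrt(-27)/((-233*341)) = (3*I*sqrt(3))/(-79453) = (3*I*sqrt(3))*(-1/79453) = -3*I*sqrt(3)/79453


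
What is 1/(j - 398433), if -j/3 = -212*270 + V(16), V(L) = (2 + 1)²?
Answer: -1/226740 ≈ -4.4103e-6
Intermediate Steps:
V(L) = 9 (V(L) = 3² = 9)
j = 171693 (j = -3*(-212*270 + 9) = -3*(-57240 + 9) = -3*(-57231) = 171693)
1/(j - 398433) = 1/(171693 - 398433) = 1/(-226740) = -1/226740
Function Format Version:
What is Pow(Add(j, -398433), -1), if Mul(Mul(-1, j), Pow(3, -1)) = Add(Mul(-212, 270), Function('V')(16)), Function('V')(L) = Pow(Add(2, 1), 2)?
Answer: Rational(-1, 226740) ≈ -4.4103e-6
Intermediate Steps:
Function('V')(L) = 9 (Function('V')(L) = Pow(3, 2) = 9)
j = 171693 (j = Mul(-3, Add(Mul(-212, 270), 9)) = Mul(-3, Add(-57240, 9)) = Mul(-3, -57231) = 171693)
Pow(Add(j, -398433), -1) = Pow(Add(171693, -398433), -1) = Pow(-226740, -1) = Rational(-1, 226740)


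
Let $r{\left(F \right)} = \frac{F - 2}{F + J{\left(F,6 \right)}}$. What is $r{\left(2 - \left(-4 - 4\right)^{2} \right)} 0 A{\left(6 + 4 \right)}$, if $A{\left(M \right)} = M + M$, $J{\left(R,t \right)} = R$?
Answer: $0$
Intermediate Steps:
$A{\left(M \right)} = 2 M$
$r{\left(F \right)} = \frac{-2 + F}{2 F}$ ($r{\left(F \right)} = \frac{F - 2}{F + F} = \frac{-2 + F}{2 F}$)
$r{\left(2 - \left(-4 - 4\right)^{2} \right)} 0 A{\left(6 + 4 \right)} = \frac{-2 + \left(2 - \left(-4 - 4\right)^{2}\right)}{2 \left(2 - \left(-4 - 4\right)^{2}\right)} 0 \cdot 2 \left(6 + 4\right) = \frac{-2 + \left(2 - \left(-8\right)^{2}\right)}{2 \left(2 - \left(-8\right)^{2}\right)} 0 \cdot 2 \cdot 10 = \frac{-2 + \left(2 - 64\right)}{2 \left(2 - 64\right)} 0 \cdot 20 = \frac{-2 - 62}{2 \left(-62\right)} 0 \cdot 20 = \frac{1}{2} \left(- \frac{1}{62}\right) \left(-64\right) 0 \cdot 20 = \frac{16}{31} \cdot 0 \cdot 20 = 0 \cdot 20 = 0$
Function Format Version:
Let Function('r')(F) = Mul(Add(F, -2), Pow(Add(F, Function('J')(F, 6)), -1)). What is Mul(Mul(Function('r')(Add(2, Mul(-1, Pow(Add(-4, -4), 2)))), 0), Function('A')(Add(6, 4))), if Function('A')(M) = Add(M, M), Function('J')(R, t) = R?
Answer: 0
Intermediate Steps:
Function('A')(M) = Mul(2, M)
Function('r')(F) = Mul(Rational(1, 2), Pow(F, -1), Add(-2, F)) (Function('r')(F) = Mul(Add(F, -2), Pow(Add(F, F), -1)) = Mul(Add(-2, F), Pow(Mul(2, F), -1)) = Mul(Add(-2, F), Mul(Rational(1, 2), Pow(F, -1))) = Mul(Rational(1, 2), Pow(F, -1), Add(-2, F)))
Mul(Mul(Function('r')(Add(2, Mul(-1, Pow(Add(-4, -4), 2)))), 0), Function('A')(Add(6, 4))) = Mul(Mul(Mul(Rational(1, 2), Pow(Add(2, Mul(-1, Pow(Add(-4, -4), 2))), -1), Add(-2, Add(2, Mul(-1, Pow(Add(-4, -4), 2))))), 0), Mul(2, Add(6, 4))) = Mul(Mul(Mul(Rational(1, 2), Pow(Add(2, Mul(-1, Pow(-8, 2))), -1), Add(-2, Add(2, Mul(-1, Pow(-8, 2))))), 0), Mul(2, 10)) = Mul(Mul(Mul(Rational(1, 2), Pow(Add(2, Mul(-1, 64)), -1), Add(-2, Add(2, Mul(-1, 64)))), 0), 20) = Mul(Mul(Mul(Rational(1, 2), Pow(Add(2, -64), -1), Add(-2, Add(2, -64))), 0), 20) = Mul(Mul(Mul(Rational(1, 2), Pow(-62, -1), Add(-2, -62)), 0), 20) = Mul(Mul(Mul(Rational(1, 2), Rational(-1, 62), -64), 0), 20) = Mul(Mul(Rational(16, 31), 0), 20) = Mul(0, 20) = 0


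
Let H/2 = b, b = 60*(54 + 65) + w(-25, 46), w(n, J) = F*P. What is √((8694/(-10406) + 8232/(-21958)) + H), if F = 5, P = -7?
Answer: √383181855170914373/5193067 ≈ 119.20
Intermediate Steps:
w(n, J) = -35 (w(n, J) = 5*(-7) = -35)
b = 7105 (b = 60*(54 + 65) - 35 = 60*119 - 35 = 7140 - 35 = 7105)
H = 14210 (H = 2*7105 = 14210)
√((8694/(-10406) + 8232/(-21958)) + H) = √((8694/(-10406) + 8232/(-21958)) + 14210) = √((8694*(-1/10406) + 8232*(-1/21958)) + 14210) = √((-4347/5203 - 4116/10979) + 14210) = √(-69141261/57123737 + 14210) = √(811659161509/57123737) = √383181855170914373/5193067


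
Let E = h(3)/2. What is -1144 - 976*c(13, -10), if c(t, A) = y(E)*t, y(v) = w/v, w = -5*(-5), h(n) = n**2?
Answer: -644696/9 ≈ -71633.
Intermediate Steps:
w = 25
E = 9/2 (E = 3**2/2 = 9*(1/2) = 9/2 ≈ 4.5000)
y(v) = 25/v
c(t, A) = 50*t/9 (c(t, A) = (25/(9/2))*t = (25*(2/9))*t = 50*t/9)
-1144 - 976*c(13, -10) = -1144 - 48800*13/9 = -1144 - 976*650/9 = -1144 - 634400/9 = -644696/9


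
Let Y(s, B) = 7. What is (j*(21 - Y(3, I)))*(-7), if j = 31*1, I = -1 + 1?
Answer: -3038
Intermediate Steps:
I = 0
j = 31
(j*(21 - Y(3, I)))*(-7) = (31*(21 - 1*7))*(-7) = (31*(21 - 7))*(-7) = (31*14)*(-7) = 434*(-7) = -3038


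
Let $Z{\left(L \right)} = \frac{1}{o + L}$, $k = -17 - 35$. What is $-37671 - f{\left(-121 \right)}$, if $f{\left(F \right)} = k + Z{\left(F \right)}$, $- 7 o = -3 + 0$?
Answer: $- \frac{31750429}{844} \approx -37619.0$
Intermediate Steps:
$o = \frac{3}{7}$ ($o = - \frac{-3 + 0}{7} = \left(- \frac{1}{7}\right) \left(-3\right) = \frac{3}{7} \approx 0.42857$)
$k = -52$
$Z{\left(L \right)} = \frac{1}{\frac{3}{7} + L}$
$f{\left(F \right)} = -52 + \frac{7}{3 + 7 F}$
$-37671 - f{\left(-121 \right)} = -37671 - \frac{-149 - -44044}{3 + 7 \left(-121\right)} = -37671 - \frac{-149 + 44044}{3 - 847} = -37671 - \frac{1}{-844} \cdot 43895 = -37671 - \left(- \frac{1}{844}\right) 43895 = -37671 - - \frac{43895}{844} = -37671 + \frac{43895}{844} = - \frac{31750429}{844}$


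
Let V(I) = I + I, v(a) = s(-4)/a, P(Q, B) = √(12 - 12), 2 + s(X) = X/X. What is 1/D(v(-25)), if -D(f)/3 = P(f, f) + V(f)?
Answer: -25/6 ≈ -4.1667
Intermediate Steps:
s(X) = -1 (s(X) = -2 + X/X = -2 + 1 = -1)
P(Q, B) = 0 (P(Q, B) = √0 = 0)
v(a) = -1/a
V(I) = 2*I
D(f) = -6*f (D(f) = -3*(0 + 2*f) = -6*f)
1/D(v(-25)) = 1/(-(-6)/(-25)) = 1/(-(-6)*(-1)/25) = 1/(-6*1/25) = 1/(-6/25) = -25/6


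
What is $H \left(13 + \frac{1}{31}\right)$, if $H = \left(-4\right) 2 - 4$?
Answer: $- \frac{4848}{31} \approx -156.39$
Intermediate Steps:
$H = -12$ ($H = -8 - 4 = -12$)
$H \left(13 + \frac{1}{31}\right) = - 12 \left(13 + \frac{1}{31}\right) = \left(-12\right) \frac{404}{31} = - \frac{4848}{31}$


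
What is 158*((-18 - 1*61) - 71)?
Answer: -23700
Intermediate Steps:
158*((-18 - 1*61) - 71) = 158*((-18 - 61) - 71) = 158*(-79 - 71) = 158*(-150) = -23700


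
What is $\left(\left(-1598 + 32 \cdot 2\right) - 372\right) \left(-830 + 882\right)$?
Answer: $-99112$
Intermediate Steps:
$\left(\left(-1598 + 32 \cdot 2\right) - 372\right) \left(-830 + 882\right) = \left(\left(-1598 + 64\right) - 372\right) 52 = \left(-1534 - 372\right) 52 = \left(-1906\right) 52 = -99112$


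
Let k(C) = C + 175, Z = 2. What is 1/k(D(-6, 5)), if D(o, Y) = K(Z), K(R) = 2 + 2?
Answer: 1/179 ≈ 0.0055866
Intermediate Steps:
K(R) = 4
D(o, Y) = 4
k(C) = 175 + C
1/k(D(-6, 5)) = 1/(175 + 4) = 1/179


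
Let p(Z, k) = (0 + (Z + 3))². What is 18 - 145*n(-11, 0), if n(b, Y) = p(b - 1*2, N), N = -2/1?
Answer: -14482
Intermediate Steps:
N = -2 (N = -2*1 = -2)
p(Z, k) = (3 + Z)² (p(Z, k) = (0 + (3 + Z))² = (3 + Z)²)
n(b, Y) = (1 + b)² (n(b, Y) = (3 + (b - 1*2))² = (3 + (b - 2))² = (3 + (-2 + b))² = (1 + b)²)
18 - 145*n(-11, 0) = 18 - 145*(1 - 11)² = 18 - 145*(-10)² = 18 - 145*100 = 18 - 14500 = -14482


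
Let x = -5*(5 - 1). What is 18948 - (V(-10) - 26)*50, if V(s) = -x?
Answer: 19248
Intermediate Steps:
x = -20 (x = -5*4 = -20)
V(s) = 20 (V(s) = -1*(-20) = 20)
18948 - (V(-10) - 26)*50 = 18948 - (20 - 26)*50 = 18948 - (-6)*50 = 18948 - 1*(-300) = 18948 + 300 = 19248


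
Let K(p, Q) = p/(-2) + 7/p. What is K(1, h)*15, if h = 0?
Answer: 195/2 ≈ 97.500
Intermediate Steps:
K(p, Q) = 7/p - p/2 (K(p, Q) = p*(-1/2) + 7/p = -p/2 + 7/p = 7/p - p/2)
K(1, h)*15 = (7/1 - 1/2*1)*15 = (7*1 - 1/2)*15 = (7 - 1/2)*15 = (13/2)*15 = 195/2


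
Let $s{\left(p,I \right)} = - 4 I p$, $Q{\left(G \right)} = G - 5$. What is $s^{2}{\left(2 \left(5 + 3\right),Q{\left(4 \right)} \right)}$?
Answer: $4096$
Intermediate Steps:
$Q{\left(G \right)} = -5 + G$
$s{\left(p,I \right)} = - 4 I p$
$s^{2}{\left(2 \left(5 + 3\right),Q{\left(4 \right)} \right)} = \left(- 4 \left(-5 + 4\right) 2 \left(5 + 3\right)\right)^{2} = \left(\left(-4\right) \left(-1\right) 2 \cdot 8\right)^{2} = \left(\left(-4\right) \left(-1\right) 16\right)^{2} = 64^{2} = 4096$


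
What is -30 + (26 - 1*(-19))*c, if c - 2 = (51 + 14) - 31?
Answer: 1590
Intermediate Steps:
c = 36 (c = 2 + ((51 + 14) - 31) = 2 + (65 - 31) = 2 + 34 = 36)
-30 + (26 - 1*(-19))*c = -30 + (26 - 1*(-19))*36 = -30 + (26 + 19)*36 = -30 + 45*36 = -30 + 1620 = 1590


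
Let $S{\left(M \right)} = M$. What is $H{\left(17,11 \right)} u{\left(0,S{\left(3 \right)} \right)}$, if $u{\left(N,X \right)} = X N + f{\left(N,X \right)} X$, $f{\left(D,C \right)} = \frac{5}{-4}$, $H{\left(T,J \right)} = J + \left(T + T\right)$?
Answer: $- \frac{675}{4} \approx -168.75$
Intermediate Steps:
$H{\left(T,J \right)} = J + 2 T$
$f{\left(D,C \right)} = - \frac{5}{4}$ ($f{\left(D,C \right)} = 5 \left(- \frac{1}{4}\right) = - \frac{5}{4}$)
$u{\left(N,X \right)} = - \frac{5 X}{4} + N X$ ($u{\left(N,X \right)} = X N - \frac{5 X}{4} = N X - \frac{5 X}{4} = - \frac{5 X}{4} + N X$)
$H{\left(17,11 \right)} u{\left(0,S{\left(3 \right)} \right)} = \left(11 + 2 \cdot 17\right) \frac{1}{4} \cdot 3 \left(-5 + 4 \cdot 0\right) = \left(11 + 34\right) \frac{1}{4} \cdot 3 \left(-5 + 0\right) = 45 \cdot \frac{1}{4} \cdot 3 \left(-5\right) = 45 \left(- \frac{15}{4}\right) = - \frac{675}{4}$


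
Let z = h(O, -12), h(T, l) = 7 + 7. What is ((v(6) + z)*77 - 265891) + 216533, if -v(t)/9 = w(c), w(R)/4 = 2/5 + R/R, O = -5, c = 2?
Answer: -260804/5 ≈ -52161.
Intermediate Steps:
w(R) = 28/5 (w(R) = 4*(2/5 + R/R) = 4*(2*(⅕) + 1) = 4*(⅖ + 1) = 4*(7/5) = 28/5)
v(t) = -252/5 (v(t) = -9*28/5 = -252/5)
h(T, l) = 14
z = 14
((v(6) + z)*77 - 265891) + 216533 = ((-252/5 + 14)*77 - 265891) + 216533 = (-182/5*77 - 265891) + 216533 = (-14014/5 - 265891) + 216533 = -1343469/5 + 216533 = -260804/5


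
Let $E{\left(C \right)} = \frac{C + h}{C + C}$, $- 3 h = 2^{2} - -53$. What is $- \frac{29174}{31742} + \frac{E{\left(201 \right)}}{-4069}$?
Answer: $- \frac{917823028}{998492223} \approx -0.91921$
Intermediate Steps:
$h = -19$ ($h = - \frac{2^{2} - -53}{3} = - \frac{4 + 53}{3} = \left(- \frac{1}{3}\right) 57 = -19$)
$E{\left(C \right)} = \frac{-19 + C}{2 C}$ ($E{\left(C \right)} = \frac{C - 19}{C + C} = \frac{-19 + C}{2 C}$)
$- \frac{29174}{31742} + \frac{E{\left(201 \right)}}{-4069} = - \frac{29174}{31742} + \frac{\frac{1}{2} \cdot \frac{1}{201} \left(-19 + 201\right)}{-4069} = \left(-29174\right) \frac{1}{31742} + \frac{1}{2} \cdot \frac{1}{201} \cdot 182 \left(- \frac{1}{4069}\right) = - \frac{14587}{15871} + \frac{91}{201} \left(- \frac{1}{4069}\right) = - \frac{14587}{15871} - \frac{7}{62913} = - \frac{917823028}{998492223}$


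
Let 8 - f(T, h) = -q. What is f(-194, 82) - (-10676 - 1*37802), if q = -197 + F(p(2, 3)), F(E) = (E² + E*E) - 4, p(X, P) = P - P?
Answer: 48285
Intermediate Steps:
p(X, P) = 0
F(E) = -4 + 2*E² (F(E) = (E² + E²) - 4 = 2*E² - 4 = -4 + 2*E²)
q = -201 (q = -197 + (-4 + 2*0²) = -197 + (-4 + 2*0) = -197 + (-4 + 0) = -197 - 4 = -201)
f(T, h) = -193 (f(T, h) = 8 - (-1)*(-201) = 8 - 1*201 = 8 - 201 = -193)
f(-194, 82) - (-10676 - 1*37802) = -193 - (-10676 - 1*37802) = -193 - (-10676 - 37802) = -193 - 1*(-48478) = -193 + 48478 = 48285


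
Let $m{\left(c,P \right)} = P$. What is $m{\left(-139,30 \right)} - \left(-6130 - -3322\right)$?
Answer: $2838$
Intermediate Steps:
$m{\left(-139,30 \right)} - \left(-6130 - -3322\right) = 30 - \left(-6130 - -3322\right) = 30 - \left(-6130 + 3322\right) = 30 - -2808 = 30 + 2808 = 2838$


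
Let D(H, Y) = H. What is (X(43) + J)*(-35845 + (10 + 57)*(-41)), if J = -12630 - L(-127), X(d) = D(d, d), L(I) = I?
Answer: 480856320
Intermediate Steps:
X(d) = d
J = -12503 (J = -12630 - 1*(-127) = -12630 + 127 = -12503)
(X(43) + J)*(-35845 + (10 + 57)*(-41)) = (43 - 12503)*(-35845 + (10 + 57)*(-41)) = -12460*(-35845 + 67*(-41)) = -12460*(-35845 - 2747) = -12460*(-38592) = 480856320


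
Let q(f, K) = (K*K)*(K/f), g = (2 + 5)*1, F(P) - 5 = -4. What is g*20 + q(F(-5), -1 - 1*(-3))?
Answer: 148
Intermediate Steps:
F(P) = 1 (F(P) = 5 - 4 = 1)
g = 7 (g = 7*1 = 7)
q(f, K) = K³/f (q(f, K) = K²*(K/f) = K³/f)
g*20 + q(F(-5), -1 - 1*(-3)) = 7*20 + (-1 - 1*(-3))³/1 = 140 + (-1 + 3)³*1 = 140 + 2³*1 = 140 + 8*1 = 140 + 8 = 148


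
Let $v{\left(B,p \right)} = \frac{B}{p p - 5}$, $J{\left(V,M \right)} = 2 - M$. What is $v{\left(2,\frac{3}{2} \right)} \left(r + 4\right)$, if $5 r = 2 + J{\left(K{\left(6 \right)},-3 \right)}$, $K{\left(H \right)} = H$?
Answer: $- \frac{216}{55} \approx -3.9273$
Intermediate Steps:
$r = \frac{7}{5}$ ($r = \frac{2 + \left(2 - -3\right)}{5} = \frac{2 + \left(2 + 3\right)}{5} = \frac{2 + 5}{5} = \frac{1}{5} \cdot 7 = \frac{7}{5} \approx 1.4$)
$v{\left(B,p \right)} = \frac{B}{-5 + p^{2}}$ ($v{\left(B,p \right)} = \frac{B}{p^{2} - 5} = \frac{B}{-5 + p^{2}}$)
$v{\left(2,\frac{3}{2} \right)} \left(r + 4\right) = \frac{2}{-5 + \left(\frac{3}{2}\right)^{2}} \left(\frac{7}{5} + 4\right) = \frac{2}{-5 + \left(3 \cdot \frac{1}{2}\right)^{2}} \cdot \frac{27}{5} = \frac{2}{-5 + \left(\frac{3}{2}\right)^{2}} \cdot \frac{27}{5} = \frac{2}{-5 + \frac{9}{4}} \cdot \frac{27}{5} = \frac{2}{- \frac{11}{4}} \cdot \frac{27}{5} = 2 \left(- \frac{4}{11}\right) \frac{27}{5} = \left(- \frac{8}{11}\right) \frac{27}{5} = - \frac{216}{55}$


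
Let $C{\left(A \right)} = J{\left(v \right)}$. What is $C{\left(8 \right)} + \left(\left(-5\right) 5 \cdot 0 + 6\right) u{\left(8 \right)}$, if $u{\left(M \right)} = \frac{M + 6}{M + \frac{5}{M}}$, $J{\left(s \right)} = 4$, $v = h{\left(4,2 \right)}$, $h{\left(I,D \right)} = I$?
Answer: $\frac{316}{23} \approx 13.739$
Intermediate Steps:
$v = 4$
$u{\left(M \right)} = \frac{6 + M}{M + \frac{5}{M}}$
$C{\left(A \right)} = 4$
$C{\left(8 \right)} + \left(\left(-5\right) 5 \cdot 0 + 6\right) u{\left(8 \right)} = 4 + \left(\left(-5\right) 5 \cdot 0 + 6\right) \frac{8 \left(6 + 8\right)}{5 + 8^{2}} = 4 + \left(\left(-25\right) 0 + 6\right) 8 \frac{1}{5 + 64} \cdot 14 = 4 + \left(0 + 6\right) 8 \cdot \frac{1}{69} \cdot 14 = 4 + 6 \cdot 8 \cdot \frac{1}{69} \cdot 14 = 4 + 6 \cdot \frac{112}{69} = 4 + \frac{224}{23} = \frac{316}{23}$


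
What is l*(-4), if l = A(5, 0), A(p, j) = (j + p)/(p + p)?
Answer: -2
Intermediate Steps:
A(p, j) = (j + p)/(2*p) (A(p, j) = (j + p)/((2*p)) = (j + p)*(1/(2*p)) = (j + p)/(2*p))
l = 1/2 (l = (1/2)*(0 + 5)/5 = (1/2)*(1/5)*5 = 1/2 ≈ 0.50000)
l*(-4) = (1/2)*(-4) = -2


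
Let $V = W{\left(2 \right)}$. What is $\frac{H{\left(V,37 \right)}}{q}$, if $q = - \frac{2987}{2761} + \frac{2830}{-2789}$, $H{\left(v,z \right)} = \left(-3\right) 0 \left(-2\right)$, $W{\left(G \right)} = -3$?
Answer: $0$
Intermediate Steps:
$V = -3$
$H{\left(v,z \right)} = 0$ ($H{\left(v,z \right)} = 0 \left(-2\right) = 0$)
$q = - \frac{16144373}{7700429}$ ($q = \left(-2987\right) \frac{1}{2761} + 2830 \left(- \frac{1}{2789}\right) = - \frac{2987}{2761} - \frac{2830}{2789} = - \frac{16144373}{7700429} \approx -2.0966$)
$\frac{H{\left(V,37 \right)}}{q} = \frac{0}{- \frac{16144373}{7700429}} = 0 \left(- \frac{7700429}{16144373}\right) = 0$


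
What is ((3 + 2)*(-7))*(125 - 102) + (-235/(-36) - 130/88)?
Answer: -79195/99 ≈ -799.95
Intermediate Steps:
((3 + 2)*(-7))*(125 - 102) + (-235/(-36) - 130/88) = (5*(-7))*23 + (-235*(-1/36) - 130*1/88) = -35*23 + (235/36 - 65/44) = -805 + 500/99 = -79195/99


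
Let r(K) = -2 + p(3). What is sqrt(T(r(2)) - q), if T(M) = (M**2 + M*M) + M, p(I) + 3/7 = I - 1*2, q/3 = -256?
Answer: sqrt(37762)/7 ≈ 27.761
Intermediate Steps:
q = -768 (q = 3*(-256) = -768)
p(I) = -17/7 + I (p(I) = -3/7 + (I - 1*2) = -3/7 + (I - 2) = -3/7 + (-2 + I) = -17/7 + I)
r(K) = -10/7 (r(K) = -2 + (-17/7 + 3) = -2 + 4/7 = -10/7)
T(M) = M + 2*M**2 (T(M) = (M**2 + M**2) + M = 2*M**2 + M = M + 2*M**2)
sqrt(T(r(2)) - q) = sqrt(-10*(1 + 2*(-10/7))/7 - 1*(-768)) = sqrt(-10*(1 - 20/7)/7 + 768) = sqrt(-10/7*(-13/7) + 768) = sqrt(130/49 + 768) = sqrt(37762/49) = sqrt(37762)/7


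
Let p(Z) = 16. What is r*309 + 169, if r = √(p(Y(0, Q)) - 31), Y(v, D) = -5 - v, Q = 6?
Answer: 169 + 309*I*√15 ≈ 169.0 + 1196.8*I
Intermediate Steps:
r = I*√15 (r = √(16 - 31) = √(-15) = I*√15 ≈ 3.873*I)
r*309 + 169 = (I*√15)*309 + 169 = 309*I*√15 + 169 = 169 + 309*I*√15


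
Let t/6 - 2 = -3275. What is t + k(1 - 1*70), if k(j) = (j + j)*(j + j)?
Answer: -594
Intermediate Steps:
t = -19638 (t = 12 + 6*(-3275) = 12 - 19650 = -19638)
k(j) = 4*j² (k(j) = (2*j)*(2*j) = 4*j²)
t + k(1 - 1*70) = -19638 + 4*(1 - 1*70)² = -19638 + 4*(1 - 70)² = -19638 + 4*(-69)² = -19638 + 4*4761 = -19638 + 19044 = -594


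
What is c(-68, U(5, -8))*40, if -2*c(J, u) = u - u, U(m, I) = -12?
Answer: 0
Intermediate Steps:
c(J, u) = 0 (c(J, u) = -(u - u)/2 = -½*0 = 0)
c(-68, U(5, -8))*40 = 0*40 = 0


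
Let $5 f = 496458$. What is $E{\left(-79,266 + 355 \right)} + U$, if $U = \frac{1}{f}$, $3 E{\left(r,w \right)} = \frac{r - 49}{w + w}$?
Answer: $- \frac{3529333}{102766806} \approx -0.034343$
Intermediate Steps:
$E{\left(r,w \right)} = \frac{-49 + r}{6 w}$ ($E{\left(r,w \right)} = \frac{\left(r - 49\right) \frac{1}{w + w}}{3} = \frac{\left(-49 + r\right) \frac{1}{2 w}}{3} = \frac{\frac{1}{2} \frac{1}{w} \left(-49 + r\right)}{3} = \frac{-49 + r}{6 w}$)
$f = \frac{496458}{5}$ ($f = \frac{1}{5} \cdot 496458 = \frac{496458}{5} \approx 99292.0$)
$U = \frac{5}{496458}$ ($U = \frac{1}{\frac{496458}{5}} = \frac{5}{496458} \approx 1.0071 \cdot 10^{-5}$)
$E{\left(-79,266 + 355 \right)} + U = \frac{-49 - 79}{6 \left(266 + 355\right)} + \frac{5}{496458} = \frac{1}{6} \cdot \frac{1}{621} \left(-128\right) + \frac{5}{496458} = - \frac{64}{1863} + \frac{5}{496458} = - \frac{3529333}{102766806}$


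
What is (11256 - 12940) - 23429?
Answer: -25113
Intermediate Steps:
(11256 - 12940) - 23429 = -1684 - 23429 = -25113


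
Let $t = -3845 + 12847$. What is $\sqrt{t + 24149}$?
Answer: $\sqrt{33151} \approx 182.07$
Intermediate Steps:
$t = 9002$
$\sqrt{t + 24149} = \sqrt{9002 + 24149} = \sqrt{33151}$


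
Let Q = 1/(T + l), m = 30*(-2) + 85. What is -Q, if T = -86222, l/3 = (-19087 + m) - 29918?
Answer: 1/233162 ≈ 4.2889e-6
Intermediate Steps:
m = 25 (m = -60 + 85 = 25)
l = -146940 (l = 3*((-19087 + 25) - 29918) = 3*(-19062 - 29918) = 3*(-48980) = -146940)
Q = -1/233162 (Q = 1/(-86222 - 146940) = 1/(-233162) = -1/233162 ≈ -4.2889e-6)
-Q = -1*(-1/233162) = 1/233162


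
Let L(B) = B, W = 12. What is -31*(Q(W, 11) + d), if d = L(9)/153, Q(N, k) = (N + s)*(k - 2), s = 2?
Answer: -66433/17 ≈ -3907.8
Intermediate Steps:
Q(N, k) = (-2 + k)*(2 + N) (Q(N, k) = (N + 2)*(k - 2) = (2 + N)*(-2 + k) = (-2 + k)*(2 + N))
d = 1/17 (d = 9/153 = 9*(1/153) = 1/17 ≈ 0.058824)
-31*(Q(W, 11) + d) = -31*((-4 - 2*12 + 2*11 + 12*11) + 1/17) = -31*((-4 - 24 + 22 + 132) + 1/17) = -31*(126 + 1/17) = -31*2143/17 = -66433/17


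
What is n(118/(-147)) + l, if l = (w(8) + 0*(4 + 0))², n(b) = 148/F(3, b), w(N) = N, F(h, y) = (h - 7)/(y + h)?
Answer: -2543/147 ≈ -17.299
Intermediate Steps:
F(h, y) = (-7 + h)/(h + y)
n(b) = -111 - 37*b (n(b) = 148/(((-7 + 3)/(3 + b))) = 148/((-4/(3 + b))) = 148*(-¾ - b/4) = -111 - 37*b)
l = 64 (l = (8 + 0*(4 + 0))² = (8 + 0*4)² = (8 + 0)² = 8² = 64)
n(118/(-147)) + l = (-111 - 4366/(-147)) + 64 = (-111 - 4366*(-1)/147) + 64 = (-111 - 37*(-118/147)) + 64 = (-111 + 4366/147) + 64 = -11951/147 + 64 = -2543/147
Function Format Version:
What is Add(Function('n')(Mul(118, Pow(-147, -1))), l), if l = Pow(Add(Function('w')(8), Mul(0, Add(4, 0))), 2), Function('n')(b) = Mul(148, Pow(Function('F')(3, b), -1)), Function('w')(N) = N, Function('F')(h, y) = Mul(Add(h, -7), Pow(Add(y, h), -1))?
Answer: Rational(-2543, 147) ≈ -17.299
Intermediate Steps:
Function('F')(h, y) = Mul(Pow(Add(h, y), -1), Add(-7, h)) (Function('F')(h, y) = Mul(Add(-7, h), Pow(Add(h, y), -1)) = Mul(Pow(Add(h, y), -1), Add(-7, h)))
Function('n')(b) = Add(-111, Mul(-37, b)) (Function('n')(b) = Mul(148, Pow(Mul(Pow(Add(3, b), -1), Add(-7, 3)), -1)) = Mul(148, Pow(Mul(Pow(Add(3, b), -1), -4), -1)) = Mul(148, Pow(Mul(-4, Pow(Add(3, b), -1)), -1)) = Mul(148, Add(Rational(-3, 4), Mul(Rational(-1, 4), b))) = Add(-111, Mul(-37, b)))
l = 64 (l = Pow(Add(8, Mul(0, Add(4, 0))), 2) = Pow(Add(8, Mul(0, 4)), 2) = Pow(Add(8, 0), 2) = Pow(8, 2) = 64)
Add(Function('n')(Mul(118, Pow(-147, -1))), l) = Add(Add(-111, Mul(-37, Mul(118, Pow(-147, -1)))), 64) = Add(Add(-111, Mul(-37, Mul(118, Rational(-1, 147)))), 64) = Add(Add(-111, Mul(-37, Rational(-118, 147))), 64) = Add(Add(-111, Rational(4366, 147)), 64) = Add(Rational(-11951, 147), 64) = Rational(-2543, 147)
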